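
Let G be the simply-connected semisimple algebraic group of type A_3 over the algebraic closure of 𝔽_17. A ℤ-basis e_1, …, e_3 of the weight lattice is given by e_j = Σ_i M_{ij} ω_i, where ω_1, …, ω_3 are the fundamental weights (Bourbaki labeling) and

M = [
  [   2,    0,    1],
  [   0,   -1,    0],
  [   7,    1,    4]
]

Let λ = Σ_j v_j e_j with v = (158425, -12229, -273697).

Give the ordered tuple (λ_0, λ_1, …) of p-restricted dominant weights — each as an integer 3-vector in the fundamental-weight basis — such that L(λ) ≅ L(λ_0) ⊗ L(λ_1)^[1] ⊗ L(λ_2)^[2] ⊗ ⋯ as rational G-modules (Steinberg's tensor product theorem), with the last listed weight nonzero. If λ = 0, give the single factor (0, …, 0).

((7, 6, 3), (5, 5, 13), (13, 8, 6), (8, 2, 0))

ω-coordinates c = M·v, v = (158425, -12229, -273697):
  c_1 = 2·158425 + (0)·(-12229) + (1)·(-273697) = 43153
  c_2 = 0·158425 + (-1)·(-12229) + (0)·(-273697) = 12229
  c_3 = 7·158425 + (1)·(-12229) + (4)·(-273697) = 1958
Base-17 expansion of each c_i:
  c_1 = 43153 = 7·17^0 + 5·17^1 + 13·17^2 + 8·17^3
  c_2 = 12229 = 6·17^0 + 5·17^1 + 8·17^2 + 2·17^3
  c_3 = 1958 = 3·17^0 + 13·17^1 + 6·17^2
p-restricted factor λ_0 = (7, 6, 3)
p-restricted factor λ_1 = (5, 5, 13)
p-restricted factor λ_2 = (13, 8, 6)
p-restricted factor λ_3 = (8, 2, 0)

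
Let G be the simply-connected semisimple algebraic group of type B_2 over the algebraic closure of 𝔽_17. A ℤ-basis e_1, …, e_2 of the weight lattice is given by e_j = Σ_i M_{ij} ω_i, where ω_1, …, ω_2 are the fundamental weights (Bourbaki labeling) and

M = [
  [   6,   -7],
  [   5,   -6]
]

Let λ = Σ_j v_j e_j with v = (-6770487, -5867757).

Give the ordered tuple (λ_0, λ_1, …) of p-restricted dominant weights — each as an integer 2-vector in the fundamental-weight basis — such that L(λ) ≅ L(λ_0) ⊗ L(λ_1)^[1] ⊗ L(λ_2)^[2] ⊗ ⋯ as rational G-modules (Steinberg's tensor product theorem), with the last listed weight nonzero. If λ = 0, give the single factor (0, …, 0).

((10, 6), (14, 8), (14, 10), (6, 3), (5, 16))

ω-coordinates c = M·v, v = (-6770487, -5867757):
  c_1 = 6*-6770487 + -7*-5867757 = 451377
  c_2 = 5*-6770487 + -6*-5867757 = 1354107
Expand coordinatewise in base 17:
  c_1 = 451377 = 10·17^0 + 14·17^1 + 14·17^2 + 6·17^3 + 5·17^4
  c_2 = 1354107 = 6·17^0 + 8·17^1 + 10·17^2 + 3·17^3 + 16·17^4
Factor λ_0 = (10, 6)
Factor λ_1 = (14, 8)
Factor λ_2 = (14, 10)
Factor λ_3 = (6, 3)
Factor λ_4 = (5, 16)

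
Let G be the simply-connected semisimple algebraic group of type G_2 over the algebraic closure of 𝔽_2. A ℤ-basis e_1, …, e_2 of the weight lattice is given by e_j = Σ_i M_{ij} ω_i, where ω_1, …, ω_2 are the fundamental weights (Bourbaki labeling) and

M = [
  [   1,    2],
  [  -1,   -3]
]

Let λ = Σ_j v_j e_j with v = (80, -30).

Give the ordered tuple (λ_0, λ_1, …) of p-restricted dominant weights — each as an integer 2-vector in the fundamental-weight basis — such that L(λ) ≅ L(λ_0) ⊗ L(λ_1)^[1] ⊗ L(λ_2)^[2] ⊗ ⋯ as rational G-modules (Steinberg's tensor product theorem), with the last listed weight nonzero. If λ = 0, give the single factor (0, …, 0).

Compute c_i = Σ_j M_{ij} v_j with v = (80, -30):
  c_1 = (1)·(80) + (2)·(-30) = 20
  c_2 = (-1)·(80) + (-3)·(-30) = 10
p = 2; digits c_i = Σ_j d_{ij}·2^j, 0 ≤ d_{ij} < 2:
  c_1 = 20 = 0·2^0 + 0·2^1 + 1·2^2 + 0·2^3 + 1·2^4
  c_2 = 10 = 0·2^0 + 1·2^1 + 0·2^2 + 1·2^3
Factor λ_0 = (0, 0)
Factor λ_1 = (0, 1)
Factor λ_2 = (1, 0)
Factor λ_3 = (0, 1)
Factor λ_4 = (1, 0)

((0, 0), (0, 1), (1, 0), (0, 1), (1, 0))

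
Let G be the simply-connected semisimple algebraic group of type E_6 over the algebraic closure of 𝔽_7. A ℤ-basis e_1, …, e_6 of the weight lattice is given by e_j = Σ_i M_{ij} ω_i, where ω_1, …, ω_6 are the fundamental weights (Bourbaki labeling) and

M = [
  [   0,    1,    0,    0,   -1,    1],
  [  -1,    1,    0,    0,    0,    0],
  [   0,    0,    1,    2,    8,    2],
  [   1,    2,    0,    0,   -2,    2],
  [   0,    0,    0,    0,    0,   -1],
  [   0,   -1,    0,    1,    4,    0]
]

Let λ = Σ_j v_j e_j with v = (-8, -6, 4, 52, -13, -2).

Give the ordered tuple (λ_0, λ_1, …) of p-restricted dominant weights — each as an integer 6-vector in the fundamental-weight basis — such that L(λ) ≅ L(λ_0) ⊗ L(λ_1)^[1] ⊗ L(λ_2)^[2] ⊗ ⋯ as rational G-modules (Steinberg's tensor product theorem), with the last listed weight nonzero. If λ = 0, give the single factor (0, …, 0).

((5, 2, 0, 2, 2, 6),)

Compute c_i = Σ_j M_{ij} v_j with v = (-8, -6, 4, 52, -13, -2):
  c_1 = (0)·(-8) + (1)·(-6) + 0·4 + 0·52 + (-1)·(-13) + (1)·(-2) = 5
  c_2 = (-1)·(-8) + (1)·(-6) + 0·4 + 0·52 + (0)·(-13) + (0)·(-2) = 2
  c_3 = (0)·(-8) + (0)·(-6) + 1·4 + 2·52 + (8)·(-13) + (2)·(-2) = 0
  c_4 = (1)·(-8) + (2)·(-6) + 0·4 + 0·52 + (-2)·(-13) + (2)·(-2) = 2
  c_5 = (0)·(-8) + (0)·(-6) + 0·4 + 0·52 + (0)·(-13) + (-1)·(-2) = 2
  c_6 = (0)·(-8) + (-1)·(-6) + 0·4 + 1·52 + (4)·(-13) + (0)·(-2) = 6
Writing each c_i in base p = 7:
  c_1 = 5 = 5·7^0
  c_2 = 2 = 2·7^0
  c_3 = 0
  c_4 = 2 = 2·7^0
  c_5 = 2 = 2·7^0
  c_6 = 6 = 6·7^0
p-restricted factor λ_0 = (5, 2, 0, 2, 2, 6)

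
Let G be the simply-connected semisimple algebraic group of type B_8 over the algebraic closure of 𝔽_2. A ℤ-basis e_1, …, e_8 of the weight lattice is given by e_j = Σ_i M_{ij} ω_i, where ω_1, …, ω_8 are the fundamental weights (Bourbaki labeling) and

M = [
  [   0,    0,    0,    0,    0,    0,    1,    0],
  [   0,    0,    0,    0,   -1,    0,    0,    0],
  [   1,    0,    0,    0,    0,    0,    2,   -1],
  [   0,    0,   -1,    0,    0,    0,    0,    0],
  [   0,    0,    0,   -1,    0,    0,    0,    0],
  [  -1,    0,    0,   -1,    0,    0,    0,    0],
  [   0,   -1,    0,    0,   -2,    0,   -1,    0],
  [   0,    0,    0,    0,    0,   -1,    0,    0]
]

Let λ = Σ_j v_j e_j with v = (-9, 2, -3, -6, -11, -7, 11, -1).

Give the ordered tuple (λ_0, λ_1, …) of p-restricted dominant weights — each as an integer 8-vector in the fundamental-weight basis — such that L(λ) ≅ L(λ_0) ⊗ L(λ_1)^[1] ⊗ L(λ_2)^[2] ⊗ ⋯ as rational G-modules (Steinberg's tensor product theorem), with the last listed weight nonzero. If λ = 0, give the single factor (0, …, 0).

Converting to the ω-basis (c_i = row i of M dotted with v = (-9, 2, -3, -6, -11, -7, 11, -1)):
  c_1 = (0)·(-9) + 0·2 + (0)·(-3) + (0)·(-6) + (0)·(-11) + (0)·(-7) + 1·11 + (0)·(-1) = 11
  c_2 = (0)·(-9) + 0·2 + (0)·(-3) + (0)·(-6) + (-1)·(-11) + (0)·(-7) + 0·11 + (0)·(-1) = 11
  c_3 = (1)·(-9) + 0·2 + (0)·(-3) + (0)·(-6) + (0)·(-11) + (0)·(-7) + 2·11 + (-1)·(-1) = 14
  c_4 = (0)·(-9) + 0·2 + (-1)·(-3) + (0)·(-6) + (0)·(-11) + (0)·(-7) + 0·11 + (0)·(-1) = 3
  c_5 = (0)·(-9) + 0·2 + (0)·(-3) + (-1)·(-6) + (0)·(-11) + (0)·(-7) + 0·11 + (0)·(-1) = 6
  c_6 = (-1)·(-9) + 0·2 + (0)·(-3) + (-1)·(-6) + (0)·(-11) + (0)·(-7) + 0·11 + (0)·(-1) = 15
  c_7 = (0)·(-9) + (-1)·(2) + (0)·(-3) + (0)·(-6) + (-2)·(-11) + (0)·(-7) + (-1)·(11) + (0)·(-1) = 9
  c_8 = (0)·(-9) + 0·2 + (0)·(-3) + (0)·(-6) + (0)·(-11) + (-1)·(-7) + 0·11 + (0)·(-1) = 7
Expand coordinatewise in base 2:
  c_1 = 11 = 1·2^0 + 1·2^1 + 0·2^2 + 1·2^3
  c_2 = 11 = 1·2^0 + 1·2^1 + 0·2^2 + 1·2^3
  c_3 = 14 = 0·2^0 + 1·2^1 + 1·2^2 + 1·2^3
  c_4 = 3 = 1·2^0 + 1·2^1
  c_5 = 6 = 0·2^0 + 1·2^1 + 1·2^2
  c_6 = 15 = 1·2^0 + 1·2^1 + 1·2^2 + 1·2^3
  c_7 = 9 = 1·2^0 + 0·2^1 + 0·2^2 + 1·2^3
  c_8 = 7 = 1·2^0 + 1·2^1 + 1·2^2
λ_0 = (1, 1, 0, 1, 0, 1, 1, 1)
λ_1 = (1, 1, 1, 1, 1, 1, 0, 1)
λ_2 = (0, 0, 1, 0, 1, 1, 0, 1)
λ_3 = (1, 1, 1, 0, 0, 1, 1, 0)

((1, 1, 0, 1, 0, 1, 1, 1), (1, 1, 1, 1, 1, 1, 0, 1), (0, 0, 1, 0, 1, 1, 0, 1), (1, 1, 1, 0, 0, 1, 1, 0))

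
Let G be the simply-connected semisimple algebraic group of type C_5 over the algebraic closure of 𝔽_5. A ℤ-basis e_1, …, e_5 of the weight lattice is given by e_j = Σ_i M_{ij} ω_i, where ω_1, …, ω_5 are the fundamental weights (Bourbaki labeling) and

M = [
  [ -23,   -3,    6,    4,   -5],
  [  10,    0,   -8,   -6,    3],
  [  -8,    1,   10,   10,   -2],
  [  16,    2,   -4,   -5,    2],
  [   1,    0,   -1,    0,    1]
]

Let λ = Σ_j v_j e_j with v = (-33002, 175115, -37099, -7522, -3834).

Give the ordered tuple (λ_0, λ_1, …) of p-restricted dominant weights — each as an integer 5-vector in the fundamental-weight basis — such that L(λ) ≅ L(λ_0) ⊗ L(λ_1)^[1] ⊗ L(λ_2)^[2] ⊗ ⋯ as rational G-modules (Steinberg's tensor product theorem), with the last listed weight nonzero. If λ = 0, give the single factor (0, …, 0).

In the fundamental-weight basis, λ has coordinates c = M·v (v = (-33002, 175115, -37099, -7522, -3834)):
  c_1 = -23*-33002 + -3*175115 + 6*-37099 + 4*-7522 + -5*-3834 = 189
  c_2 = 10*-33002 + 0*175115 + -8*-37099 + -6*-7522 + 3*-3834 = 402
  c_3 = -8*-33002 + 1*175115 + 10*-37099 + 10*-7522 + -2*-3834 = 589
  c_4 = 16*-33002 + 2*175115 + -4*-37099 + -5*-7522 + 2*-3834 = 536
  c_5 = 1*-33002 + 0*175115 + -1*-37099 + 0*-7522 + 1*-3834 = 263
Base-5 expansion of each c_i:
  c_1 = 189 = 4·5^0 + 2·5^1 + 2·5^2 + 1·5^3
  c_2 = 402 = 2·5^0 + 0·5^1 + 1·5^2 + 3·5^3
  c_3 = 589 = 4·5^0 + 2·5^1 + 3·5^2 + 4·5^3
  c_4 = 536 = 1·5^0 + 2·5^1 + 1·5^2 + 4·5^3
  c_5 = 263 = 3·5^0 + 2·5^1 + 0·5^2 + 2·5^3
Factor λ_0 = (4, 2, 4, 1, 3)
Factor λ_1 = (2, 0, 2, 2, 2)
Factor λ_2 = (2, 1, 3, 1, 0)
Factor λ_3 = (1, 3, 4, 4, 2)

((4, 2, 4, 1, 3), (2, 0, 2, 2, 2), (2, 1, 3, 1, 0), (1, 3, 4, 4, 2))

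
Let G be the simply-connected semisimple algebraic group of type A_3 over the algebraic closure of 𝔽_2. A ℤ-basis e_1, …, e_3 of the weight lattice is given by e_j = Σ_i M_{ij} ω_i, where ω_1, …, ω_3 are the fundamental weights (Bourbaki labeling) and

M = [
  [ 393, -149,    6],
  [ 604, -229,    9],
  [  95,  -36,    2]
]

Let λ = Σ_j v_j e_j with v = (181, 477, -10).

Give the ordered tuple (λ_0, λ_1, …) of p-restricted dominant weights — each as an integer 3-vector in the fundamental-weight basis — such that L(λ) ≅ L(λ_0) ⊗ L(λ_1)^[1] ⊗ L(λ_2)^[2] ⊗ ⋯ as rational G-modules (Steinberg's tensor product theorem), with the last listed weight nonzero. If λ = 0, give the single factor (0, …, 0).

Change of basis e → ω: c = M·v where v = (181, 477, -10):
  c_1 = 393·181 + (-149)·(477) + (6)·(-10) = 0
  c_2 = 604·181 + (-229)·(477) + (9)·(-10) = 1
  c_3 = 95·181 + (-36)·(477) + (2)·(-10) = 3
Base-2 expansion of each c_i:
  c_1 = 0
  c_2 = 1 = 1·2^0
  c_3 = 3 = 1·2^0 + 1·2^1
λ_0 = (0, 1, 1)
λ_1 = (0, 0, 1)

((0, 1, 1), (0, 0, 1))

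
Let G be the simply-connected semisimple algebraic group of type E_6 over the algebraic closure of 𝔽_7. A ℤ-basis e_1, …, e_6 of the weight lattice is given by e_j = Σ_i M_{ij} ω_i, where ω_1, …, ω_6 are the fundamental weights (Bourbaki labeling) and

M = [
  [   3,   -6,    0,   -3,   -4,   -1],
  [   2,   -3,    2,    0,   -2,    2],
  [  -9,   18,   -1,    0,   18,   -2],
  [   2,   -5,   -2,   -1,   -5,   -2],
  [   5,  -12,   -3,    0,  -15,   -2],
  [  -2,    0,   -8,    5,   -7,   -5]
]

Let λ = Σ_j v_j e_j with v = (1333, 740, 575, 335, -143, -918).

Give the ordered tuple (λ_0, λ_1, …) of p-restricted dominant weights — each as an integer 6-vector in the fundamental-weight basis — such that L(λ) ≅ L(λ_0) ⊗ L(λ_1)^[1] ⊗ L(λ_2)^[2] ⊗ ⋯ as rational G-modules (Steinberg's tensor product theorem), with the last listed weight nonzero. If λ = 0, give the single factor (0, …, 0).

Compute c_i = Σ_j M_{ij} v_j with v = (1333, 740, 575, 335, -143, -918):
  c_1 = (3)·(1333) + (-6)·(740) + (0)·(575) + (-3)·(335) + (-4)·(-143) + (-1)·(-918) = 44
  c_2 = (2)·(1333) + (-3)·(740) + (2)·(575) + (0)·(335) + (-2)·(-143) + (2)·(-918) = 46
  c_3 = (-9)·(1333) + (18)·(740) + (-1)·(575) + (0)·(335) + (18)·(-143) + (-2)·(-918) = 10
  c_4 = (2)·(1333) + (-5)·(740) + (-2)·(575) + (-1)·(335) + (-5)·(-143) + (-2)·(-918) = 32
  c_5 = (5)·(1333) + (-12)·(740) + (-3)·(575) + (0)·(335) + (-15)·(-143) + (-2)·(-918) = 41
  c_6 = (-2)·(1333) + (0)·(740) + (-8)·(575) + (5)·(335) + (-7)·(-143) + (-5)·(-918) = 0
Writing each c_i in base p = 7:
  c_1 = 44 = 2·7^0 + 6·7^1
  c_2 = 46 = 4·7^0 + 6·7^1
  c_3 = 10 = 3·7^0 + 1·7^1
  c_4 = 32 = 4·7^0 + 4·7^1
  c_5 = 41 = 6·7^0 + 5·7^1
  c_6 = 0
p-restricted factor λ_0 = (2, 4, 3, 4, 6, 0)
p-restricted factor λ_1 = (6, 6, 1, 4, 5, 0)

((2, 4, 3, 4, 6, 0), (6, 6, 1, 4, 5, 0))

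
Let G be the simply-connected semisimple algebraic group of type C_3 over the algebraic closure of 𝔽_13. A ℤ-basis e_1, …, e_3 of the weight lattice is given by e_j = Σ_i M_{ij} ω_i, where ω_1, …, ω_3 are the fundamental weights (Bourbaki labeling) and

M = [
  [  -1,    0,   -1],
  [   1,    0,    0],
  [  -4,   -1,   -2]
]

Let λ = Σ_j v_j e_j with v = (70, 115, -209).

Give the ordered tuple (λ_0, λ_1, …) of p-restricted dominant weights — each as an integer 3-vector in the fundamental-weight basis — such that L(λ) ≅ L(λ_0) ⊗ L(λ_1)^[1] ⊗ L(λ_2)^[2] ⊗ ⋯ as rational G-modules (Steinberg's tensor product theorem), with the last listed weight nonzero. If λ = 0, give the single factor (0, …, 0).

((9, 5, 10), (10, 5, 1))

ω-coordinates c = M·v, v = (70, 115, -209):
  c_1 = (-1)·(70) + (0)·(115) + (-1)·(-209) = 139
  c_2 = (1)·(70) + (0)·(115) + (0)·(-209) = 70
  c_3 = (-4)·(70) + (-1)·(115) + (-2)·(-209) = 23
Expand coordinatewise in base 13:
  c_1 = 139 = 9·13^0 + 10·13^1
  c_2 = 70 = 5·13^0 + 5·13^1
  c_3 = 23 = 10·13^0 + 1·13^1
λ_0 = (9, 5, 10)
λ_1 = (10, 5, 1)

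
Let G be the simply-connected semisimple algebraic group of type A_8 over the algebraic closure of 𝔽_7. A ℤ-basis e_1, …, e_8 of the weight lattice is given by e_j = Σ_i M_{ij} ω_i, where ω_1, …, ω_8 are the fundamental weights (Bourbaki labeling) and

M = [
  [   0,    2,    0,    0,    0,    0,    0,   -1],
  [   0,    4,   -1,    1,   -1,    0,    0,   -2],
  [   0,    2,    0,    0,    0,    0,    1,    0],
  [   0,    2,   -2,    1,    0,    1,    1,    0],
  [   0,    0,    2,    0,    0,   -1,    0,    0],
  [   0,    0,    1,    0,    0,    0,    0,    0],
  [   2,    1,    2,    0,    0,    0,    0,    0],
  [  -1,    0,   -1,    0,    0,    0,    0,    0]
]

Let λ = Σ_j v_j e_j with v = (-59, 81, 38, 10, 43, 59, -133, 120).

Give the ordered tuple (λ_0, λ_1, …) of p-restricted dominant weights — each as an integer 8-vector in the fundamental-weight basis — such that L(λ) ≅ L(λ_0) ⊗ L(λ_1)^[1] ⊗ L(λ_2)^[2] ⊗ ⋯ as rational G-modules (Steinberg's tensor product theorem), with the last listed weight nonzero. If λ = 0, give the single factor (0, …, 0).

In the fundamental-weight basis, λ has coordinates c = M·v (v = (-59, 81, 38, 10, 43, 59, -133, 120)):
  c_1 = 0*-59 + 2*81 + 0*38 + 0*10 + 0*43 + 0*59 + 0*-133 + -1*120 = 42
  c_2 = 0*-59 + 4*81 + -1*38 + 1*10 + -1*43 + 0*59 + 0*-133 + -2*120 = 13
  c_3 = 0*-59 + 2*81 + 0*38 + 0*10 + 0*43 + 0*59 + 1*-133 + 0*120 = 29
  c_4 = 0*-59 + 2*81 + -2*38 + 1*10 + 0*43 + 1*59 + 1*-133 + 0*120 = 22
  c_5 = 0*-59 + 0*81 + 2*38 + 0*10 + 0*43 + -1*59 + 0*-133 + 0*120 = 17
  c_6 = 0*-59 + 0*81 + 1*38 + 0*10 + 0*43 + 0*59 + 0*-133 + 0*120 = 38
  c_7 = 2*-59 + 1*81 + 2*38 + 0*10 + 0*43 + 0*59 + 0*-133 + 0*120 = 39
  c_8 = -1*-59 + 0*81 + -1*38 + 0*10 + 0*43 + 0*59 + 0*-133 + 0*120 = 21
Writing each c_i in base p = 7:
  c_1 = 42 = 0·7^0 + 6·7^1
  c_2 = 13 = 6·7^0 + 1·7^1
  c_3 = 29 = 1·7^0 + 4·7^1
  c_4 = 22 = 1·7^0 + 3·7^1
  c_5 = 17 = 3·7^0 + 2·7^1
  c_6 = 38 = 3·7^0 + 5·7^1
  c_7 = 39 = 4·7^0 + 5·7^1
  c_8 = 21 = 0·7^0 + 3·7^1
Factor λ_0 = (0, 6, 1, 1, 3, 3, 4, 0)
Factor λ_1 = (6, 1, 4, 3, 2, 5, 5, 3)

((0, 6, 1, 1, 3, 3, 4, 0), (6, 1, 4, 3, 2, 5, 5, 3))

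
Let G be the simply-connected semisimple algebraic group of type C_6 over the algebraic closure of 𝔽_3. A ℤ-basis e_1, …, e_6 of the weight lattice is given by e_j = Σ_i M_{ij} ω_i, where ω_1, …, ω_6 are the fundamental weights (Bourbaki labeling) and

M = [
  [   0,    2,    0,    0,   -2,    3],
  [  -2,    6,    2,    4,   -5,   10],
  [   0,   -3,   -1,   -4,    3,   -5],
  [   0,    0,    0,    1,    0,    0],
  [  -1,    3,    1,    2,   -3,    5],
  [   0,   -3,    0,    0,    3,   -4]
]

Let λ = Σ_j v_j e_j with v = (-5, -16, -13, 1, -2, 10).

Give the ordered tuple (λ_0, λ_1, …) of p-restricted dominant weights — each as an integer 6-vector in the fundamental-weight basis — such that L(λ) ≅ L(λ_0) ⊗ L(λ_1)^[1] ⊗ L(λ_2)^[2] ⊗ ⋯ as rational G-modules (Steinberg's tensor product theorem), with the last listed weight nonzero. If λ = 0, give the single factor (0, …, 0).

((2, 2, 1, 1, 2, 2),)

Converting to the ω-basis (c_i = row i of M dotted with v = (-5, -16, -13, 1, -2, 10)):
  c_1 = 0*-5 + 2*-16 + 0*-13 + 0*1 + -2*-2 + 3*10 = 2
  c_2 = -2*-5 + 6*-16 + 2*-13 + 4*1 + -5*-2 + 10*10 = 2
  c_3 = 0*-5 + -3*-16 + -1*-13 + -4*1 + 3*-2 + -5*10 = 1
  c_4 = 0*-5 + 0*-16 + 0*-13 + 1*1 + 0*-2 + 0*10 = 1
  c_5 = -1*-5 + 3*-16 + 1*-13 + 2*1 + -3*-2 + 5*10 = 2
  c_6 = 0*-5 + -3*-16 + 0*-13 + 0*1 + 3*-2 + -4*10 = 2
Expand coordinatewise in base 3:
  c_1 = 2 = 2·3^0
  c_2 = 2 = 2·3^0
  c_3 = 1 = 1·3^0
  c_4 = 1 = 1·3^0
  c_5 = 2 = 2·3^0
  c_6 = 2 = 2·3^0
λ_0 = (2, 2, 1, 1, 2, 2)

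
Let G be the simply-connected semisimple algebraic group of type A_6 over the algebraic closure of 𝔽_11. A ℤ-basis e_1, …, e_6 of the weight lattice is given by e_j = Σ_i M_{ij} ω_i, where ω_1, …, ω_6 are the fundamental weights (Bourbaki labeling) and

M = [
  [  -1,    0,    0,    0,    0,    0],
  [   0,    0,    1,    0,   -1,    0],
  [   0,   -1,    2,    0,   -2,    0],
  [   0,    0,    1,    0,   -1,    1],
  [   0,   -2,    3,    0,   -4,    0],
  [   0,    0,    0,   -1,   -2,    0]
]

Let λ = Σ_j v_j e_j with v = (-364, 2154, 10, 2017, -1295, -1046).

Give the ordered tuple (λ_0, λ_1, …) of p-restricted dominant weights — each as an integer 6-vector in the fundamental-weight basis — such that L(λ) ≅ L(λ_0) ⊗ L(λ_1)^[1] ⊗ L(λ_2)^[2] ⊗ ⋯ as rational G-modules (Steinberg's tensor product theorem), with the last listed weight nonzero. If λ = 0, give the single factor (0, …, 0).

((1, 7, 5, 6, 0, 1), (0, 8, 8, 1, 5, 8), (3, 10, 3, 2, 7, 4))

In the fundamental-weight basis, λ has coordinates c = M·v (v = (-364, 2154, 10, 2017, -1295, -1046)):
  c_1 = (-1)·(-364) + (0)·(2154) + (0)·(10) + (0)·(2017) + (0)·(-1295) + (0)·(-1046) = 364
  c_2 = (0)·(-364) + (0)·(2154) + (1)·(10) + (0)·(2017) + (-1)·(-1295) + (0)·(-1046) = 1305
  c_3 = (0)·(-364) + (-1)·(2154) + (2)·(10) + (0)·(2017) + (-2)·(-1295) + (0)·(-1046) = 456
  c_4 = (0)·(-364) + (0)·(2154) + (1)·(10) + (0)·(2017) + (-1)·(-1295) + (1)·(-1046) = 259
  c_5 = (0)·(-364) + (-2)·(2154) + (3)·(10) + (0)·(2017) + (-4)·(-1295) + (0)·(-1046) = 902
  c_6 = (0)·(-364) + (0)·(2154) + (0)·(10) + (-1)·(2017) + (-2)·(-1295) + (0)·(-1046) = 573
Writing each c_i in base p = 11:
  c_1 = 364 = 1·11^0 + 0·11^1 + 3·11^2
  c_2 = 1305 = 7·11^0 + 8·11^1 + 10·11^2
  c_3 = 456 = 5·11^0 + 8·11^1 + 3·11^2
  c_4 = 259 = 6·11^0 + 1·11^1 + 2·11^2
  c_5 = 902 = 0·11^0 + 5·11^1 + 7·11^2
  c_6 = 573 = 1·11^0 + 8·11^1 + 4·11^2
p-restricted factor λ_0 = (1, 7, 5, 6, 0, 1)
p-restricted factor λ_1 = (0, 8, 8, 1, 5, 8)
p-restricted factor λ_2 = (3, 10, 3, 2, 7, 4)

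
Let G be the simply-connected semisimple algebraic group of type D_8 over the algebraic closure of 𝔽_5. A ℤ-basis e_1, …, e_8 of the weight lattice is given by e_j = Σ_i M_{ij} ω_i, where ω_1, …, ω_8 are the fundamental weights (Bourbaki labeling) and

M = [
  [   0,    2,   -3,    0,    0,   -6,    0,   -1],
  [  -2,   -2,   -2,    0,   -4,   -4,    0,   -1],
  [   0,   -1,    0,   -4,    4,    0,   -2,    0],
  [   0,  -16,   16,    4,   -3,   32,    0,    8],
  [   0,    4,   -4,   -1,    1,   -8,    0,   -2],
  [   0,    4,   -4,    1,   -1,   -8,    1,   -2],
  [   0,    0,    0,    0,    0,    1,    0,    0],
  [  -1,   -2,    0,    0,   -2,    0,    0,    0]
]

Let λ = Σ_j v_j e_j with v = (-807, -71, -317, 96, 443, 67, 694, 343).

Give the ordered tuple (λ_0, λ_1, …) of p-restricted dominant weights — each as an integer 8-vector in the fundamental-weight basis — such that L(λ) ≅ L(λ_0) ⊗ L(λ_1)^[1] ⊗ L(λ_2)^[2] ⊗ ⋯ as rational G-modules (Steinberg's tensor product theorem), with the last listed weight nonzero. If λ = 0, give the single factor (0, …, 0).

((4, 2, 1, 2, 4, 4, 2, 3), (2, 1, 4, 1, 1, 1, 3, 2), (2, 0, 2, 0, 4, 4, 2, 2))

Converting to the ω-basis (c_i = row i of M dotted with v = (-807, -71, -317, 96, 443, 67, 694, 343)):
  c_1 = (0)·(-807) + (2)·(-71) + (-3)·(-317) + (0)·(96) + (0)·(443) + (-6)·(67) + (0)·(694) + (-1)·(343) = 64
  c_2 = (-2)·(-807) + (-2)·(-71) + (-2)·(-317) + (0)·(96) + (-4)·(443) + (-4)·(67) + (0)·(694) + (-1)·(343) = 7
  c_3 = (0)·(-807) + (-1)·(-71) + (0)·(-317) + (-4)·(96) + (4)·(443) + (0)·(67) + (-2)·(694) + (0)·(343) = 71
  c_4 = (0)·(-807) + (-16)·(-71) + (16)·(-317) + (4)·(96) + (-3)·(443) + (32)·(67) + (0)·(694) + (8)·(343) = 7
  c_5 = (0)·(-807) + (4)·(-71) + (-4)·(-317) + (-1)·(96) + (1)·(443) + (-8)·(67) + (0)·(694) + (-2)·(343) = 109
  c_6 = (0)·(-807) + (4)·(-71) + (-4)·(-317) + (1)·(96) + (-1)·(443) + (-8)·(67) + (1)·(694) + (-2)·(343) = 109
  c_7 = (0)·(-807) + (0)·(-71) + (0)·(-317) + (0)·(96) + (0)·(443) + (1)·(67) + (0)·(694) + (0)·(343) = 67
  c_8 = (-1)·(-807) + (-2)·(-71) + (0)·(-317) + (0)·(96) + (-2)·(443) + (0)·(67) + (0)·(694) + (0)·(343) = 63
p = 5; digits c_i = Σ_j d_{ij}·5^j, 0 ≤ d_{ij} < 5:
  c_1 = 64 = 4·5^0 + 2·5^1 + 2·5^2
  c_2 = 7 = 2·5^0 + 1·5^1
  c_3 = 71 = 1·5^0 + 4·5^1 + 2·5^2
  c_4 = 7 = 2·5^0 + 1·5^1
  c_5 = 109 = 4·5^0 + 1·5^1 + 4·5^2
  c_6 = 109 = 4·5^0 + 1·5^1 + 4·5^2
  c_7 = 67 = 2·5^0 + 3·5^1 + 2·5^2
  c_8 = 63 = 3·5^0 + 2·5^1 + 2·5^2
Factor λ_0 = (4, 2, 1, 2, 4, 4, 2, 3)
Factor λ_1 = (2, 1, 4, 1, 1, 1, 3, 2)
Factor λ_2 = (2, 0, 2, 0, 4, 4, 2, 2)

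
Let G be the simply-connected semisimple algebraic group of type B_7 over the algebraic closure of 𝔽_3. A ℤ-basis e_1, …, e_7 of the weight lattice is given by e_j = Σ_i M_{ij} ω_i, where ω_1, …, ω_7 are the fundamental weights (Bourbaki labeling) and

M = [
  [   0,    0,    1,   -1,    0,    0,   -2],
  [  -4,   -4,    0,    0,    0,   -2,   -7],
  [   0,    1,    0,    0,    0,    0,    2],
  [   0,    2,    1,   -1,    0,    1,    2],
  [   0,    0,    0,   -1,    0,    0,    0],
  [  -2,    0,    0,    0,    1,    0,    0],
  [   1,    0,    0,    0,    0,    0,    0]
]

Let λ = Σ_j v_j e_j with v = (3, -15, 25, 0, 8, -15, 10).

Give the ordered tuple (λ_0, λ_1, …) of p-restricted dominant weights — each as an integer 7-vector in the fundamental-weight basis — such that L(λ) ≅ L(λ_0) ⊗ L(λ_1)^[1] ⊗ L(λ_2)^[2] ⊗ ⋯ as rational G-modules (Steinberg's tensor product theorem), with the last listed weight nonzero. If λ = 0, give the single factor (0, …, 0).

Converting to the ω-basis (c_i = row i of M dotted with v = (3, -15, 25, 0, 8, -15, 10)):
  c_1 = 0*3 + 0*-15 + 1*25 + -1*0 + 0*8 + 0*-15 + -2*10 = 5
  c_2 = -4*3 + -4*-15 + 0*25 + 0*0 + 0*8 + -2*-15 + -7*10 = 8
  c_3 = 0*3 + 1*-15 + 0*25 + 0*0 + 0*8 + 0*-15 + 2*10 = 5
  c_4 = 0*3 + 2*-15 + 1*25 + -1*0 + 0*8 + 1*-15 + 2*10 = 0
  c_5 = 0*3 + 0*-15 + 0*25 + -1*0 + 0*8 + 0*-15 + 0*10 = 0
  c_6 = -2*3 + 0*-15 + 0*25 + 0*0 + 1*8 + 0*-15 + 0*10 = 2
  c_7 = 1*3 + 0*-15 + 0*25 + 0*0 + 0*8 + 0*-15 + 0*10 = 3
Writing each c_i in base p = 3:
  c_1 = 5 = 2·3^0 + 1·3^1
  c_2 = 8 = 2·3^0 + 2·3^1
  c_3 = 5 = 2·3^0 + 1·3^1
  c_4 = 0
  c_5 = 0
  c_6 = 2 = 2·3^0
  c_7 = 3 = 0·3^0 + 1·3^1
λ_0 = (2, 2, 2, 0, 0, 2, 0)
λ_1 = (1, 2, 1, 0, 0, 0, 1)

((2, 2, 2, 0, 0, 2, 0), (1, 2, 1, 0, 0, 0, 1))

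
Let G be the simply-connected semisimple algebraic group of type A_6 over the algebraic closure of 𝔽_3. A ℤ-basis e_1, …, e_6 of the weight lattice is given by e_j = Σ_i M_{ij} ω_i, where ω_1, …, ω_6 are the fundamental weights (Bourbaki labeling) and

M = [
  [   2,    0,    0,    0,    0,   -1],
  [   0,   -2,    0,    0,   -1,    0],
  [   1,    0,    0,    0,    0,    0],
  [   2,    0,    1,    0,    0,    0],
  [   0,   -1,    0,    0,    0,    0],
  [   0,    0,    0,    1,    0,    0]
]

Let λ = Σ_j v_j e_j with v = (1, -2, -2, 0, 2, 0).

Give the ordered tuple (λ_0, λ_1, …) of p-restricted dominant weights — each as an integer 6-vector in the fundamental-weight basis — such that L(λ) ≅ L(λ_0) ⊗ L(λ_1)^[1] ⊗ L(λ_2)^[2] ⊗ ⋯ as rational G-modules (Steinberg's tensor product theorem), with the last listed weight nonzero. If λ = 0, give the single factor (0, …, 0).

((2, 2, 1, 0, 2, 0),)

ω-coordinates c = M·v, v = (1, -2, -2, 0, 2, 0):
  c_1 = 2*1 + 0*-2 + 0*-2 + 0*0 + 0*2 + -1*0 = 2
  c_2 = 0*1 + -2*-2 + 0*-2 + 0*0 + -1*2 + 0*0 = 2
  c_3 = 1*1 + 0*-2 + 0*-2 + 0*0 + 0*2 + 0*0 = 1
  c_4 = 2*1 + 0*-2 + 1*-2 + 0*0 + 0*2 + 0*0 = 0
  c_5 = 0*1 + -1*-2 + 0*-2 + 0*0 + 0*2 + 0*0 = 2
  c_6 = 0*1 + 0*-2 + 0*-2 + 1*0 + 0*2 + 0*0 = 0
Writing each c_i in base p = 3:
  c_1 = 2 = 2·3^0
  c_2 = 2 = 2·3^0
  c_3 = 1 = 1·3^0
  c_4 = 0
  c_5 = 2 = 2·3^0
  c_6 = 0
p-restricted factor λ_0 = (2, 2, 1, 0, 2, 0)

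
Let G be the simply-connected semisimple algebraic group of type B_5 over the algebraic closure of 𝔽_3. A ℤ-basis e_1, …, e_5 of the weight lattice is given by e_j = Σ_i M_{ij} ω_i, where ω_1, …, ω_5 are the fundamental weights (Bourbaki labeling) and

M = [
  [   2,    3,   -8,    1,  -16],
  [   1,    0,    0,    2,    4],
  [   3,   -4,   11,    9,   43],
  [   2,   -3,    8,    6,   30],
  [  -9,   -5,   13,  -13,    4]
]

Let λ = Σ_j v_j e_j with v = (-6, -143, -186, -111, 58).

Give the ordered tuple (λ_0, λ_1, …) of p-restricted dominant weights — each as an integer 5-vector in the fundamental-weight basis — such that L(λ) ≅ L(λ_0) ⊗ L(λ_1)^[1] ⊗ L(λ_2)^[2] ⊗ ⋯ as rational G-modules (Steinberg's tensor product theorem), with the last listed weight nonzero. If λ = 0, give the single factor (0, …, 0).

Change of basis e → ω: c = M·v where v = (-6, -143, -186, -111, 58):
  c_1 = (2)·(-6) + (3)·(-143) + (-8)·(-186) + (1)·(-111) + (-16)·(58) = 8
  c_2 = (1)·(-6) + (0)·(-143) + (0)·(-186) + (2)·(-111) + (4)·(58) = 4
  c_3 = (3)·(-6) + (-4)·(-143) + (11)·(-186) + (9)·(-111) + (43)·(58) = 3
  c_4 = (2)·(-6) + (-3)·(-143) + (8)·(-186) + (6)·(-111) + (30)·(58) = 3
  c_5 = (-9)·(-6) + (-5)·(-143) + (13)·(-186) + (-13)·(-111) + (4)·(58) = 26
Expand coordinatewise in base 3:
  c_1 = 8 = 2·3^0 + 2·3^1
  c_2 = 4 = 1·3^0 + 1·3^1
  c_3 = 3 = 0·3^0 + 1·3^1
  c_4 = 3 = 0·3^0 + 1·3^1
  c_5 = 26 = 2·3^0 + 2·3^1 + 2·3^2
λ_0 = (2, 1, 0, 0, 2)
λ_1 = (2, 1, 1, 1, 2)
λ_2 = (0, 0, 0, 0, 2)

((2, 1, 0, 0, 2), (2, 1, 1, 1, 2), (0, 0, 0, 0, 2))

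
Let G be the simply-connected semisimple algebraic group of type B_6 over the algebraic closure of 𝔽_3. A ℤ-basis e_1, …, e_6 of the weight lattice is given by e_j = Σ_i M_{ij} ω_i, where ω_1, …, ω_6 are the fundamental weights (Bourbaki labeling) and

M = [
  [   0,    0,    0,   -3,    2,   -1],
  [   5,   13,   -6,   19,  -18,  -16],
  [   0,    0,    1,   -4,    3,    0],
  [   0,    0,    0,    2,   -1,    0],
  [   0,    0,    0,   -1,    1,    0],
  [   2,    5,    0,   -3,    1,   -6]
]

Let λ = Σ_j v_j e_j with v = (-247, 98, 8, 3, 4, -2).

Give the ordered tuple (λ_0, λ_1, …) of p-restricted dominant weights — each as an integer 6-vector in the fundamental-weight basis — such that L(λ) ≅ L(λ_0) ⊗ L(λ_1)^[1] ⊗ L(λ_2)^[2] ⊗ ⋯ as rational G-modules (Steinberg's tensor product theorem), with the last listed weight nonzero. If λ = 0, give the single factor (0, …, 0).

((1, 2, 2, 2, 1, 0), (0, 2, 2, 0, 0, 1))

In the fundamental-weight basis, λ has coordinates c = M·v (v = (-247, 98, 8, 3, 4, -2)):
  c_1 = 0*-247 + 0*98 + 0*8 + -3*3 + 2*4 + -1*-2 = 1
  c_2 = 5*-247 + 13*98 + -6*8 + 19*3 + -18*4 + -16*-2 = 8
  c_3 = 0*-247 + 0*98 + 1*8 + -4*3 + 3*4 + 0*-2 = 8
  c_4 = 0*-247 + 0*98 + 0*8 + 2*3 + -1*4 + 0*-2 = 2
  c_5 = 0*-247 + 0*98 + 0*8 + -1*3 + 1*4 + 0*-2 = 1
  c_6 = 2*-247 + 5*98 + 0*8 + -3*3 + 1*4 + -6*-2 = 3
Writing each c_i in base p = 3:
  c_1 = 1 = 1·3^0
  c_2 = 8 = 2·3^0 + 2·3^1
  c_3 = 8 = 2·3^0 + 2·3^1
  c_4 = 2 = 2·3^0
  c_5 = 1 = 1·3^0
  c_6 = 3 = 0·3^0 + 1·3^1
λ_0 = (1, 2, 2, 2, 1, 0)
λ_1 = (0, 2, 2, 0, 0, 1)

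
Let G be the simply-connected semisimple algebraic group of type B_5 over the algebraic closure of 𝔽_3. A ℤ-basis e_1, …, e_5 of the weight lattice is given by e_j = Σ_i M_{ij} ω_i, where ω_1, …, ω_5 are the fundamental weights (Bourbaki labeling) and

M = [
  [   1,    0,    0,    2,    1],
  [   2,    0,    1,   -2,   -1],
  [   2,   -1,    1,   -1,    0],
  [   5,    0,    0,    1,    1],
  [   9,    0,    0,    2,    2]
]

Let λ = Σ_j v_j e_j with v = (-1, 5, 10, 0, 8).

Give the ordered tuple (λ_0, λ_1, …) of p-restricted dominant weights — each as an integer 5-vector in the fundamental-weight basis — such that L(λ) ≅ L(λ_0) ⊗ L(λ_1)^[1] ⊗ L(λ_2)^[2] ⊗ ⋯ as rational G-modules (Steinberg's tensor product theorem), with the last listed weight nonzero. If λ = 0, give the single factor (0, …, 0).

((1, 0, 0, 0, 1), (2, 0, 1, 1, 2))

Change of basis e → ω: c = M·v where v = (-1, 5, 10, 0, 8):
  c_1 = 1*-1 + 0*5 + 0*10 + 2*0 + 1*8 = 7
  c_2 = 2*-1 + 0*5 + 1*10 + -2*0 + -1*8 = 0
  c_3 = 2*-1 + -1*5 + 1*10 + -1*0 + 0*8 = 3
  c_4 = 5*-1 + 0*5 + 0*10 + 1*0 + 1*8 = 3
  c_5 = 9*-1 + 0*5 + 0*10 + 2*0 + 2*8 = 7
Expand coordinatewise in base 3:
  c_1 = 7 = 1·3^0 + 2·3^1
  c_2 = 0
  c_3 = 3 = 0·3^0 + 1·3^1
  c_4 = 3 = 0·3^0 + 1·3^1
  c_5 = 7 = 1·3^0 + 2·3^1
Factor λ_0 = (1, 0, 0, 0, 1)
Factor λ_1 = (2, 0, 1, 1, 2)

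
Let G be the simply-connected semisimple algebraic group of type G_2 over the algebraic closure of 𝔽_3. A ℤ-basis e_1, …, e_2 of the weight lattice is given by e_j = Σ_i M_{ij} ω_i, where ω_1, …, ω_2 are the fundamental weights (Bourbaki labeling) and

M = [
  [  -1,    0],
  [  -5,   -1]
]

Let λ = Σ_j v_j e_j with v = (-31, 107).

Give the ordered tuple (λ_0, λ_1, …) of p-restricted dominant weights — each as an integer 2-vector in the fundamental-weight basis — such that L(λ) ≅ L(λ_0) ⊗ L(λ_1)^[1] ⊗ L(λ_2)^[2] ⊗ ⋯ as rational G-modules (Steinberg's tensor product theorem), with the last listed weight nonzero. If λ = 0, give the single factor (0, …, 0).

((1, 0), (1, 1), (0, 2), (1, 1))

Converting to the ω-basis (c_i = row i of M dotted with v = (-31, 107)):
  c_1 = (-1)·(-31) + 0·107 = 31
  c_2 = (-5)·(-31) + (-1)·(107) = 48
Expand coordinatewise in base 3:
  c_1 = 31 = 1·3^0 + 1·3^1 + 0·3^2 + 1·3^3
  c_2 = 48 = 0·3^0 + 1·3^1 + 2·3^2 + 1·3^3
p-restricted factor λ_0 = (1, 0)
p-restricted factor λ_1 = (1, 1)
p-restricted factor λ_2 = (0, 2)
p-restricted factor λ_3 = (1, 1)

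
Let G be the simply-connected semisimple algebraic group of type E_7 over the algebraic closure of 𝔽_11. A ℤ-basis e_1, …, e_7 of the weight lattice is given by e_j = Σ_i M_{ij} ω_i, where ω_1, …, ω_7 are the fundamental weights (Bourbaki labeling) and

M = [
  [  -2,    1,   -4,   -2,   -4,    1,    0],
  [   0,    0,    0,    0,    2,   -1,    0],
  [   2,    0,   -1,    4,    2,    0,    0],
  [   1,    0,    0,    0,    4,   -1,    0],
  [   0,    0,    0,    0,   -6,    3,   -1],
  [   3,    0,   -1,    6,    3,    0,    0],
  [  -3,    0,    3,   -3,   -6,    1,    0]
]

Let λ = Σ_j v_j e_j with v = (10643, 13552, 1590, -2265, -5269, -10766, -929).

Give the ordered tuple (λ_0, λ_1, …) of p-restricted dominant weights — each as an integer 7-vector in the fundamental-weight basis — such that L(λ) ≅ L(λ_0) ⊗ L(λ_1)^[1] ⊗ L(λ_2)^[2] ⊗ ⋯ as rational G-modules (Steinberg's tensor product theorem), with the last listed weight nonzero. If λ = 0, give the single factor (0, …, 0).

((9, 8, 10, 3, 3, 7, 0), (1, 9, 8, 8, 0, 8, 0), (6, 1, 0, 2, 2, 7, 4))

Converting to the ω-basis (c_i = row i of M dotted with v = (10643, 13552, 1590, -2265, -5269, -10766, -929)):
  c_1 = (-2)·(10643) + 1·13552 + (-4)·(1590) + (-2)·(-2265) + (-4)·(-5269) + (1)·(-10766) + (0)·(-929) = 746
  c_2 = 0·10643 + 0·13552 + 0·1590 + (0)·(-2265) + (2)·(-5269) + (-1)·(-10766) + (0)·(-929) = 228
  c_3 = 2·10643 + 0·13552 + (-1)·(1590) + (4)·(-2265) + (2)·(-5269) + (0)·(-10766) + (0)·(-929) = 98
  c_4 = 1·10643 + 0·13552 + 0·1590 + (0)·(-2265) + (4)·(-5269) + (-1)·(-10766) + (0)·(-929) = 333
  c_5 = 0·10643 + 0·13552 + 0·1590 + (0)·(-2265) + (-6)·(-5269) + (3)·(-10766) + (-1)·(-929) = 245
  c_6 = 3·10643 + 0·13552 + (-1)·(1590) + (6)·(-2265) + (3)·(-5269) + (0)·(-10766) + (0)·(-929) = 942
  c_7 = (-3)·(10643) + 0·13552 + 3·1590 + (-3)·(-2265) + (-6)·(-5269) + (1)·(-10766) + (0)·(-929) = 484
Base-11 expansion of each c_i:
  c_1 = 746 = 9·11^0 + 1·11^1 + 6·11^2
  c_2 = 228 = 8·11^0 + 9·11^1 + 1·11^2
  c_3 = 98 = 10·11^0 + 8·11^1
  c_4 = 333 = 3·11^0 + 8·11^1 + 2·11^2
  c_5 = 245 = 3·11^0 + 0·11^1 + 2·11^2
  c_6 = 942 = 7·11^0 + 8·11^1 + 7·11^2
  c_7 = 484 = 0·11^0 + 0·11^1 + 4·11^2
λ_0 = (9, 8, 10, 3, 3, 7, 0)
λ_1 = (1, 9, 8, 8, 0, 8, 0)
λ_2 = (6, 1, 0, 2, 2, 7, 4)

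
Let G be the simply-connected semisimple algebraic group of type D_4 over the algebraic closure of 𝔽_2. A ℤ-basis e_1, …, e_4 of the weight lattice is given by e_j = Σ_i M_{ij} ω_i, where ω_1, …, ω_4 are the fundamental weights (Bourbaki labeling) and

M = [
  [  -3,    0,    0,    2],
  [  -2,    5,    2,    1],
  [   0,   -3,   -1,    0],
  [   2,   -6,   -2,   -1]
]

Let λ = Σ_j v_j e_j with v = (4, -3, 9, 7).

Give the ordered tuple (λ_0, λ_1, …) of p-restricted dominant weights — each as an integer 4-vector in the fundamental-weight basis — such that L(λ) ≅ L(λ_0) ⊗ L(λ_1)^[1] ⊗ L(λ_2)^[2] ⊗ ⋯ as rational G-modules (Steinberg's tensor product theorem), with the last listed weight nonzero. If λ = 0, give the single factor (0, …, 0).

((0, 0, 0, 1), (1, 1, 0, 0))

Change of basis e → ω: c = M·v where v = (4, -3, 9, 7):
  c_1 = (-3)·(4) + (0)·(-3) + (0)·(9) + (2)·(7) = 2
  c_2 = (-2)·(4) + (5)·(-3) + (2)·(9) + (1)·(7) = 2
  c_3 = (0)·(4) + (-3)·(-3) + (-1)·(9) + (0)·(7) = 0
  c_4 = (2)·(4) + (-6)·(-3) + (-2)·(9) + (-1)·(7) = 1
Expand coordinatewise in base 2:
  c_1 = 2 = 0·2^0 + 1·2^1
  c_2 = 2 = 0·2^0 + 1·2^1
  c_3 = 0
  c_4 = 1 = 1·2^0
Factor λ_0 = (0, 0, 0, 1)
Factor λ_1 = (1, 1, 0, 0)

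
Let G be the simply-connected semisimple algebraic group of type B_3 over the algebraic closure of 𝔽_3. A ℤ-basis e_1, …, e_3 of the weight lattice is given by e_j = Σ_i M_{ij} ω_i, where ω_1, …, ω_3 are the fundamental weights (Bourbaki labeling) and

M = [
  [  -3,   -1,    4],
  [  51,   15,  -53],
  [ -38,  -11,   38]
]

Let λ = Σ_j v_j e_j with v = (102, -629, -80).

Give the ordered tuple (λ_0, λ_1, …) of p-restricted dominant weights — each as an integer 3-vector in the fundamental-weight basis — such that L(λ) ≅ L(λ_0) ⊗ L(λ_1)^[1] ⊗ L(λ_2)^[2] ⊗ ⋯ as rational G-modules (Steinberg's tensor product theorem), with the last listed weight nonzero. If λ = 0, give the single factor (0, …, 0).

Compute c_i = Σ_j M_{ij} v_j with v = (102, -629, -80):
  c_1 = -3*102 + -1*-629 + 4*-80 = 3
  c_2 = 51*102 + 15*-629 + -53*-80 = 7
  c_3 = -38*102 + -11*-629 + 38*-80 = 3
Base-3 expansion of each c_i:
  c_1 = 3 = 0·3^0 + 1·3^1
  c_2 = 7 = 1·3^0 + 2·3^1
  c_3 = 3 = 0·3^0 + 1·3^1
Factor λ_0 = (0, 1, 0)
Factor λ_1 = (1, 2, 1)

((0, 1, 0), (1, 2, 1))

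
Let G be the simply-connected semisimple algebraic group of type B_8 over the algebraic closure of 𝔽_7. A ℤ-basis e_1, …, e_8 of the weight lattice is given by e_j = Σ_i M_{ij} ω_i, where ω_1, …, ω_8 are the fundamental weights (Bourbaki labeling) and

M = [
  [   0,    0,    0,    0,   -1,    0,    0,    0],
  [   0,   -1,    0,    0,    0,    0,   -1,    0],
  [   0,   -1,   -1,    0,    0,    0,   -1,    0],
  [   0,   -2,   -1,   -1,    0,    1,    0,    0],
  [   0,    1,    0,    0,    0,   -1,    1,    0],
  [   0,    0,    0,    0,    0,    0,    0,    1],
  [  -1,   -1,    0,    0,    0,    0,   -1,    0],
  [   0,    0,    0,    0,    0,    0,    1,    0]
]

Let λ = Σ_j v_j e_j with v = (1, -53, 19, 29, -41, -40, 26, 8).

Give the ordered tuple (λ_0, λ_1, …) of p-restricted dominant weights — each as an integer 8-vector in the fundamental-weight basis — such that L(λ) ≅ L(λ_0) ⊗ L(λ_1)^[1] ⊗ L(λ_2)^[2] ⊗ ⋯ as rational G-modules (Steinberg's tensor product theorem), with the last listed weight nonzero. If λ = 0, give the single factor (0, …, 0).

((6, 6, 1, 4, 6, 1, 5, 5), (5, 3, 1, 2, 1, 1, 3, 3))

Compute c_i = Σ_j M_{ij} v_j with v = (1, -53, 19, 29, -41, -40, 26, 8):
  c_1 = (0)·(1) + (0)·(-53) + (0)·(19) + (0)·(29) + (-1)·(-41) + (0)·(-40) + (0)·(26) + (0)·(8) = 41
  c_2 = (0)·(1) + (-1)·(-53) + (0)·(19) + (0)·(29) + (0)·(-41) + (0)·(-40) + (-1)·(26) + (0)·(8) = 27
  c_3 = (0)·(1) + (-1)·(-53) + (-1)·(19) + (0)·(29) + (0)·(-41) + (0)·(-40) + (-1)·(26) + (0)·(8) = 8
  c_4 = (0)·(1) + (-2)·(-53) + (-1)·(19) + (-1)·(29) + (0)·(-41) + (1)·(-40) + (0)·(26) + (0)·(8) = 18
  c_5 = (0)·(1) + (1)·(-53) + (0)·(19) + (0)·(29) + (0)·(-41) + (-1)·(-40) + (1)·(26) + (0)·(8) = 13
  c_6 = (0)·(1) + (0)·(-53) + (0)·(19) + (0)·(29) + (0)·(-41) + (0)·(-40) + (0)·(26) + (1)·(8) = 8
  c_7 = (-1)·(1) + (-1)·(-53) + (0)·(19) + (0)·(29) + (0)·(-41) + (0)·(-40) + (-1)·(26) + (0)·(8) = 26
  c_8 = (0)·(1) + (0)·(-53) + (0)·(19) + (0)·(29) + (0)·(-41) + (0)·(-40) + (1)·(26) + (0)·(8) = 26
Writing each c_i in base p = 7:
  c_1 = 41 = 6·7^0 + 5·7^1
  c_2 = 27 = 6·7^0 + 3·7^1
  c_3 = 8 = 1·7^0 + 1·7^1
  c_4 = 18 = 4·7^0 + 2·7^1
  c_5 = 13 = 6·7^0 + 1·7^1
  c_6 = 8 = 1·7^0 + 1·7^1
  c_7 = 26 = 5·7^0 + 3·7^1
  c_8 = 26 = 5·7^0 + 3·7^1
λ_0 = (6, 6, 1, 4, 6, 1, 5, 5)
λ_1 = (5, 3, 1, 2, 1, 1, 3, 3)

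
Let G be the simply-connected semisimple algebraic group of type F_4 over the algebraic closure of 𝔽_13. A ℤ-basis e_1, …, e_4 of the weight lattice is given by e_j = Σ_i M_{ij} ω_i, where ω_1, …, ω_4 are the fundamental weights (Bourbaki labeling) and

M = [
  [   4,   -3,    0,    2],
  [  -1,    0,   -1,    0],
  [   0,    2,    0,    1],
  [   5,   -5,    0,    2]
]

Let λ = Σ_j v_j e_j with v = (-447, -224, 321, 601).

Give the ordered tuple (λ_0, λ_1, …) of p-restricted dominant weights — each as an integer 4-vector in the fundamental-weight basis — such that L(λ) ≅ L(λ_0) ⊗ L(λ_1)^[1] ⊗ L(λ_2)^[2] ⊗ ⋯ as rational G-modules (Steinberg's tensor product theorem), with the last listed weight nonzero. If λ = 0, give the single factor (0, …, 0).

Converting to the ω-basis (c_i = row i of M dotted with v = (-447, -224, 321, 601)):
  c_1 = (4)·(-447) + (-3)·(-224) + 0·321 + 2·601 = 86
  c_2 = (-1)·(-447) + (0)·(-224) + (-1)·(321) + 0·601 = 126
  c_3 = (0)·(-447) + (2)·(-224) + 0·321 + 1·601 = 153
  c_4 = (5)·(-447) + (-5)·(-224) + 0·321 + 2·601 = 87
p = 13; digits c_i = Σ_j d_{ij}·13^j, 0 ≤ d_{ij} < 13:
  c_1 = 86 = 8·13^0 + 6·13^1
  c_2 = 126 = 9·13^0 + 9·13^1
  c_3 = 153 = 10·13^0 + 11·13^1
  c_4 = 87 = 9·13^0 + 6·13^1
λ_0 = (8, 9, 10, 9)
λ_1 = (6, 9, 11, 6)

((8, 9, 10, 9), (6, 9, 11, 6))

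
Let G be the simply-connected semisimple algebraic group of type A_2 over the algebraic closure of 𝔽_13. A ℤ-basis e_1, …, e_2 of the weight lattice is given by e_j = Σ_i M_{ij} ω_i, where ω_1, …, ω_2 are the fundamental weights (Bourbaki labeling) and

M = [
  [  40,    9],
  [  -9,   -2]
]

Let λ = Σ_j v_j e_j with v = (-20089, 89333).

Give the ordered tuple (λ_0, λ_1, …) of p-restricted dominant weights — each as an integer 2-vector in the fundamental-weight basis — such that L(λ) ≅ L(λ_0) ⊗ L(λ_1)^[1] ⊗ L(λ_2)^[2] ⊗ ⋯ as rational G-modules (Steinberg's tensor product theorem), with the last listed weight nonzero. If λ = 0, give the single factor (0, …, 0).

((8, 3), (7, 8), (2, 12))

In the fundamental-weight basis, λ has coordinates c = M·v (v = (-20089, 89333)):
  c_1 = 40*-20089 + 9*89333 = 437
  c_2 = -9*-20089 + -2*89333 = 2135
Writing each c_i in base p = 13:
  c_1 = 437 = 8·13^0 + 7·13^1 + 2·13^2
  c_2 = 2135 = 3·13^0 + 8·13^1 + 12·13^2
p-restricted factor λ_0 = (8, 3)
p-restricted factor λ_1 = (7, 8)
p-restricted factor λ_2 = (2, 12)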